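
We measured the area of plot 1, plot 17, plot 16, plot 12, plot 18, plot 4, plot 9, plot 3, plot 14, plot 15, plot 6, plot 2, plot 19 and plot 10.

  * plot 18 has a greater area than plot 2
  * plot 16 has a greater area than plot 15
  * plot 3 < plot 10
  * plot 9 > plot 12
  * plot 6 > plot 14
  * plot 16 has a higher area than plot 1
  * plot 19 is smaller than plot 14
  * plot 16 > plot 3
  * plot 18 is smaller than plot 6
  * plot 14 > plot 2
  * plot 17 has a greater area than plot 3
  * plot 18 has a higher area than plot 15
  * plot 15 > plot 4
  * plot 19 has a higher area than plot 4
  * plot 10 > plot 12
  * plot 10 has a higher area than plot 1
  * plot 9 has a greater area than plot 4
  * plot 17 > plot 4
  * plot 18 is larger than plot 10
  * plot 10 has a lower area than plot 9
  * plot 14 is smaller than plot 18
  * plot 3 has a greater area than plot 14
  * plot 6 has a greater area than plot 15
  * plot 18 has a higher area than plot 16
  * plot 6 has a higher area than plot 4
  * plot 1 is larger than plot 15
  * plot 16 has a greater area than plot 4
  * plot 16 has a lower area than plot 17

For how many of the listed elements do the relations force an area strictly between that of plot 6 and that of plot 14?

Chaining upward from plot 14 reaches: plot 3, plot 10, plot 9, plot 16, plot 18, plot 17.
Chaining downward from plot 6 reaches: plot 12, plot 4, plot 15, plot 2, plot 1, plot 19, plot 3, plot 10, plot 16, plot 18.
Strictly between plot 14 and plot 6 are those in both lists: plot 3, plot 10, plot 16, plot 18 — 4 elements.

4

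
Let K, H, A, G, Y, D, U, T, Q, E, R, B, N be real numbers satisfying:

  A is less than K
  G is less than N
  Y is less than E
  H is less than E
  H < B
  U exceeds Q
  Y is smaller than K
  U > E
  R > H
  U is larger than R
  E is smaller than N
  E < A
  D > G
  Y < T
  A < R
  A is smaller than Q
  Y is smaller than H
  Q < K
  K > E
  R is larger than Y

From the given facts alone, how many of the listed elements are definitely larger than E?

6

Directly above E: N, A, U, K.
One step further: Q, R (6 so far).
Nothing else is reachable above E; 6 in all.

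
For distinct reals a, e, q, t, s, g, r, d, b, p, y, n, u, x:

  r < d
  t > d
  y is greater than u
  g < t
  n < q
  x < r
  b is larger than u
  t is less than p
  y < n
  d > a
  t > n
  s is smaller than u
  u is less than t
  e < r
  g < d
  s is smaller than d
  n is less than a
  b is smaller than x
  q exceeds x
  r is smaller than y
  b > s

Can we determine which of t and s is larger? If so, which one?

Following the relations from s: s < u < b < x < r < y < n < a < d < t.
So t is larger.

t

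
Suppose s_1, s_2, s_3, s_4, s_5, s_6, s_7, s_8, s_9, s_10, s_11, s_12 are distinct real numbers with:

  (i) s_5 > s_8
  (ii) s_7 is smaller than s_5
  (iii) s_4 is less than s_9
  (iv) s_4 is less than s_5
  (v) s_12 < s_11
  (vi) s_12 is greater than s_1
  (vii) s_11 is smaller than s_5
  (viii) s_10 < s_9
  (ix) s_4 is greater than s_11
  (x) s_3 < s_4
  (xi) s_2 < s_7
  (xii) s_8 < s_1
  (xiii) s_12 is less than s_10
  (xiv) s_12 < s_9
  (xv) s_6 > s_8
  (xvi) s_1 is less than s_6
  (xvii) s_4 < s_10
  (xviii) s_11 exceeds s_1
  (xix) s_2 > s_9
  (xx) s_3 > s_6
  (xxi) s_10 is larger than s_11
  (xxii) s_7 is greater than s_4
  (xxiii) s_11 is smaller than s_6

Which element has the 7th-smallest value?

s_4

Chaining the given pairs: s_8 < s_1 < s_12 < s_11 < s_6 < s_3 < s_4 < s_10 < s_9 < s_2 < s_7 < s_5.
The 7th smallest is s_4.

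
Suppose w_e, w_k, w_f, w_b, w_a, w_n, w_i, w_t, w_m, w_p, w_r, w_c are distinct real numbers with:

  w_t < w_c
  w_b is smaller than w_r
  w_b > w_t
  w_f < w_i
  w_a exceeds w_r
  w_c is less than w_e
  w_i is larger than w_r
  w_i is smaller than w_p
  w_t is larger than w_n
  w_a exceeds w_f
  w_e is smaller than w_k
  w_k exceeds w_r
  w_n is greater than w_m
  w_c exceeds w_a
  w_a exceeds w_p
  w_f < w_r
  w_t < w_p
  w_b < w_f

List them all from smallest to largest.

Nothing is placed below w_m, so it is least; from there w_m < w_n; w_n < w_t; w_t < w_b; w_b < w_f; w_f < w_r; w_r < w_i; w_i < w_p; w_p < w_a; w_a < w_c; w_c < w_e; w_e < w_k, each given directly.

w_m < w_n < w_t < w_b < w_f < w_r < w_i < w_p < w_a < w_c < w_e < w_k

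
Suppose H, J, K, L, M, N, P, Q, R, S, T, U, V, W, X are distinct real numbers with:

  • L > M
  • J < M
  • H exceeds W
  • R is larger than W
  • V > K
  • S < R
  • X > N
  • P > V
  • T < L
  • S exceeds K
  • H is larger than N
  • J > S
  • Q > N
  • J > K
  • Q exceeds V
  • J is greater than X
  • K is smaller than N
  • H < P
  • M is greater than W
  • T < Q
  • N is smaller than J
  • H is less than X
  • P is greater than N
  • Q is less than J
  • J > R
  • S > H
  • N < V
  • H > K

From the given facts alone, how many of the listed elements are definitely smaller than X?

4

Directly below X: N, H.
One step further: W, K (4 so far).
No other element is forced below X by the given relations, so the count is 4.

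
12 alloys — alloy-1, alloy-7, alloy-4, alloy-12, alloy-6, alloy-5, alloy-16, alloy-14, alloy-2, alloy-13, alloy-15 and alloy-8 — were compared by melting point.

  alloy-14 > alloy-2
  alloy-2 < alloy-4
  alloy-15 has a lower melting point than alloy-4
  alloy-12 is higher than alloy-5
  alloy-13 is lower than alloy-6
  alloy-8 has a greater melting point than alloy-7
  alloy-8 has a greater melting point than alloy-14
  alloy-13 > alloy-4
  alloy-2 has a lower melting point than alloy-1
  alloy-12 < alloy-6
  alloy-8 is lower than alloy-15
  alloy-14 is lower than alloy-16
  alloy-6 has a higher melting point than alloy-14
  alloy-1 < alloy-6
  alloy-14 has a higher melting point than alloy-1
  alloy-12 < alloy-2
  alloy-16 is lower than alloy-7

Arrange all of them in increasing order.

The consecutive links are each given: alloy-5 < alloy-12; alloy-12 < alloy-2; alloy-2 < alloy-1; alloy-1 < alloy-14; alloy-14 < alloy-16; alloy-16 < alloy-7; alloy-7 < alloy-8; alloy-8 < alloy-15; alloy-15 < alloy-4; alloy-4 < alloy-13; alloy-13 < alloy-6.

alloy-5 < alloy-12 < alloy-2 < alloy-1 < alloy-14 < alloy-16 < alloy-7 < alloy-8 < alloy-15 < alloy-4 < alloy-13 < alloy-6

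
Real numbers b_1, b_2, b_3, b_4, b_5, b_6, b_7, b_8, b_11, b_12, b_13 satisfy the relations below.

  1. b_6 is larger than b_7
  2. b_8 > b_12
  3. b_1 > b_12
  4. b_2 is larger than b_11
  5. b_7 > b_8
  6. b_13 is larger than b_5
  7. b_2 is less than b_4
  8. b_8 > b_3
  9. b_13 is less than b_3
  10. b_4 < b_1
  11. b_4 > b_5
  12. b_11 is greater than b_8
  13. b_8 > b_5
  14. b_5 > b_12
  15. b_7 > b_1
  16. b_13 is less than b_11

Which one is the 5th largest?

b_2

Piecing the relations together gives one ordering: b_12 < b_5 < b_13 < b_3 < b_8 < b_11 < b_2 < b_4 < b_1 < b_7 < b_6.
The 5th largest is b_2.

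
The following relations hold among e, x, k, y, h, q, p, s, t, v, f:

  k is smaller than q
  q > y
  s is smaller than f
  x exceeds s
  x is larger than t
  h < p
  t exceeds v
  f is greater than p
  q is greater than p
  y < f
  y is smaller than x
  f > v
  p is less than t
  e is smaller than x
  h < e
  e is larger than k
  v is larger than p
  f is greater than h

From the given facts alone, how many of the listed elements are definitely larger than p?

From p the given relations immediately reach v, t, q, f.
From those, x — 5 in total.
No other element is forced above p by the given relations, so the count is 5.

5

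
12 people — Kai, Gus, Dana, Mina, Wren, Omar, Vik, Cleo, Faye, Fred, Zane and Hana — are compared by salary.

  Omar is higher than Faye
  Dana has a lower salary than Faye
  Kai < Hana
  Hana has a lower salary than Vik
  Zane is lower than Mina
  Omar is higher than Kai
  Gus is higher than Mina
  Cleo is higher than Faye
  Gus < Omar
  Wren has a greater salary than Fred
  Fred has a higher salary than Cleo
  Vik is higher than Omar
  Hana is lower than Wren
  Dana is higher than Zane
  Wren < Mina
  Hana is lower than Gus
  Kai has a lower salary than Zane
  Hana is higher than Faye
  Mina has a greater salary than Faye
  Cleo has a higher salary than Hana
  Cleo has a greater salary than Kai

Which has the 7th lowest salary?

Fred

The consecutive relations fix a unique order: Kai < Zane < Dana < Faye < Hana < Cleo < Fred < Wren < Mina < Gus < Omar < Vik.
Counting 7 from the smallest end gives Fred.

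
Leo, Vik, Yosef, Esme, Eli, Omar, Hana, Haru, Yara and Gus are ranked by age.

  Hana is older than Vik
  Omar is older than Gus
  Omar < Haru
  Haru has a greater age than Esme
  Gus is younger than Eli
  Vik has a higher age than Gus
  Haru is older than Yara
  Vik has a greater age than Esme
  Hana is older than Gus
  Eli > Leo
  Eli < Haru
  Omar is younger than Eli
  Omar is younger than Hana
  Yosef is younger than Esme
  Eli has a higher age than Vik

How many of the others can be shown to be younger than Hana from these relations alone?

5

The elements the relations force below Hana are Yosef, Gus, Esme, Omar, Vik — no chain reaches any other.
That is 5.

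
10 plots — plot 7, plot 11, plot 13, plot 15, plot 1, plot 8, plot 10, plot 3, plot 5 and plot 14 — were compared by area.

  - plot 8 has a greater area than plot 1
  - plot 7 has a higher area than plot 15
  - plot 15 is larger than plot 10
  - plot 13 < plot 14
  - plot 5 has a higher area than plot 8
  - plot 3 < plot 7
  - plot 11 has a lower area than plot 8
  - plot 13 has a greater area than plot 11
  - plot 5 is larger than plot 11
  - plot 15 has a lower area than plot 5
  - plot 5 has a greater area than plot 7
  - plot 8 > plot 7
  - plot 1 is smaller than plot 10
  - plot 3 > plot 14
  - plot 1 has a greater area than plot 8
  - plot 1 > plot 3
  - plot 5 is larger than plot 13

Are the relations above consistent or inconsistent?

inconsistent

Chaining the given relations yields plot 1 < plot 10 < plot 15 < plot 7 < plot 8, so plot 1 < plot 8. But one relation states plot 8 < plot 1. These cannot both hold.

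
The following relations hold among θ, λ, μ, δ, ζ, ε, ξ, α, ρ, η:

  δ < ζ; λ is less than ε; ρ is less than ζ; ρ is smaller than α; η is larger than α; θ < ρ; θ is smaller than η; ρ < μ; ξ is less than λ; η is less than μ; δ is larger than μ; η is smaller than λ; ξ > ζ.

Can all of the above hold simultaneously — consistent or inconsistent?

Every relation is compatible with θ < ρ < α < η < μ < δ < ζ < ξ < λ < ε; the set is consistent.

consistent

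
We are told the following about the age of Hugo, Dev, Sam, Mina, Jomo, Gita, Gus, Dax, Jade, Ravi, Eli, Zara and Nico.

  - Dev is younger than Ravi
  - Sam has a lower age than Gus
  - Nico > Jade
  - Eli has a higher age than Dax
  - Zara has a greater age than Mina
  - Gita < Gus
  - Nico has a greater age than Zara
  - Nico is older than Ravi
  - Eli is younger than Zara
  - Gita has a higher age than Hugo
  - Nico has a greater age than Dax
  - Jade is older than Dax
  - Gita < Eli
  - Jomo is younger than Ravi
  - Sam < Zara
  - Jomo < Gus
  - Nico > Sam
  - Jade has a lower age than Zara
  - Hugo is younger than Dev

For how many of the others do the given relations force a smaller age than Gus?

From Gus the given relations immediately reach Gita, Jomo, Sam.
From those, Hugo — 4 in total.
No other element is forced below Gus by the given relations, so the count is 4.

4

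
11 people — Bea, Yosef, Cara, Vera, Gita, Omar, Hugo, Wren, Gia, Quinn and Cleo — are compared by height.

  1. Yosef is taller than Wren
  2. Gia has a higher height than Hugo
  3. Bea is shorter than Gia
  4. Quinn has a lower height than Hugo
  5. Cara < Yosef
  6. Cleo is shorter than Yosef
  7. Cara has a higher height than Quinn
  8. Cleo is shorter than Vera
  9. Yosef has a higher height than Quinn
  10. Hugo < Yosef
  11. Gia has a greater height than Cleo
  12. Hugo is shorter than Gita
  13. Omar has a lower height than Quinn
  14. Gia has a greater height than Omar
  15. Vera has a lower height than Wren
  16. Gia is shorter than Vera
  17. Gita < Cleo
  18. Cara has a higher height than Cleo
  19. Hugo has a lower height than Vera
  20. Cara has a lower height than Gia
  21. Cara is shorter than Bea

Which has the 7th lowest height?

Chaining the given pairs: Omar < Quinn < Hugo < Gita < Cleo < Cara < Bea < Gia < Vera < Wren < Yosef.
Counting 7 from the smallest end gives Bea.

Bea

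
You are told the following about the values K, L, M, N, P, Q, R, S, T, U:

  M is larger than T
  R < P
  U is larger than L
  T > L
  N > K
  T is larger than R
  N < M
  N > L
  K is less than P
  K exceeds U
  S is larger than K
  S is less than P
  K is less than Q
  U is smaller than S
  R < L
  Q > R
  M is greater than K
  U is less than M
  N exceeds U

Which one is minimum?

L is not least since R < L; T is not least since R < T; U is not least since L < U; K is not least since U < K; Q is not least since R < Q; S is not least since K < S; N is not least since U < N; P is not least since R < P; M is not least since K < M.
Only R has nothing below it, so R is the minimum.

R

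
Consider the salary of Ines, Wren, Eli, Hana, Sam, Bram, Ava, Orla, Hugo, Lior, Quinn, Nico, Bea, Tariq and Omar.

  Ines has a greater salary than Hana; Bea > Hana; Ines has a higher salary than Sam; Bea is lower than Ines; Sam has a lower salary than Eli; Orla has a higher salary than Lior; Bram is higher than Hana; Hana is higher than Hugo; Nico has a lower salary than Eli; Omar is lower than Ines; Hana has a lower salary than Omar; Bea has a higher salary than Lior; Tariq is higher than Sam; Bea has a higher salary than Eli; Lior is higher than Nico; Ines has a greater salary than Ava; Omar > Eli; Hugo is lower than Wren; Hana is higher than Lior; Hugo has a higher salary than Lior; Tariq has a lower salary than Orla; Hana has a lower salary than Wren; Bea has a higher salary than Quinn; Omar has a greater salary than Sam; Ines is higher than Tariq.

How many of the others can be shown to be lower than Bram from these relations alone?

From Bram the given relations immediately reach Hana.
From those, Lior, Hugo — 3 in total.
From those, Nico — 4 in total.
Nothing else is reachable below Bram; 4 in all.

4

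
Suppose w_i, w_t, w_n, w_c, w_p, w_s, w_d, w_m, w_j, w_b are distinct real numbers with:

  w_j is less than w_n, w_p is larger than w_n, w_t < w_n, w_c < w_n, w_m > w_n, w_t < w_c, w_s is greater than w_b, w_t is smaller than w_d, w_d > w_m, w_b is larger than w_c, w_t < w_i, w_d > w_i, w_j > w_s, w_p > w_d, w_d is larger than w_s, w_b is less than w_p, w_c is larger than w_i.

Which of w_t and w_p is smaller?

w_t < w_i and w_i < w_c give w_t < w_c.
Then w_c < w_b extends the chain to w_b.
Then w_b < w_s extends the chain to w_s.
Then w_s < w_j extends the chain to w_j.
With w_j < w_n: w_t < w_i < w_c < w_b < w_s < w_j < w_n.
Then w_n < w_m extends the chain to w_m.
With w_m < w_d: w_t < w_i < w_c < w_b < w_s < w_j < w_n < w_m < w_d.
Then w_d < w_p extends the chain to w_p.
So w_t < w_p; w_t is the smaller of the two.

w_t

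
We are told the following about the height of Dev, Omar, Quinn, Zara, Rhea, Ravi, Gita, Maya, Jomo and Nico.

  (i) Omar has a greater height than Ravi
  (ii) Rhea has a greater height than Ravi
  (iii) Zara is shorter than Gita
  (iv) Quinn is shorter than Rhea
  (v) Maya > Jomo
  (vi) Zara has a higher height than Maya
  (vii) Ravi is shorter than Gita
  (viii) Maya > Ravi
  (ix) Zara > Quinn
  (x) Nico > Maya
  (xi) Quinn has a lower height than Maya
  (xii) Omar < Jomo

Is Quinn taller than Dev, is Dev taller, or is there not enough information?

Following every chain through Quinn: above Quinn we get Maya, Zara, Rhea, Nico, Gita.
Dev is not reached, and no chain runs the other way from Dev to Quinn.
So the given relations leave the order of Quinn and Dev undetermined.

undetermined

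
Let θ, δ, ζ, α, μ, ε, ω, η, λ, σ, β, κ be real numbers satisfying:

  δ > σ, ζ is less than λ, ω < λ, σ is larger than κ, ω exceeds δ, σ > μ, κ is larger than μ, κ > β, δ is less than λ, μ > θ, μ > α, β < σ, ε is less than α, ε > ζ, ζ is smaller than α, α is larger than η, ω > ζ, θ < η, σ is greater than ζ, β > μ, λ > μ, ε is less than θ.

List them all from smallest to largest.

The consecutive links are each given: ζ < ε; ε < θ; θ < η; η < α; α < μ; μ < β; β < κ; κ < σ; σ < δ; δ < ω; ω < λ.

ζ < ε < θ < η < α < μ < β < κ < σ < δ < ω < λ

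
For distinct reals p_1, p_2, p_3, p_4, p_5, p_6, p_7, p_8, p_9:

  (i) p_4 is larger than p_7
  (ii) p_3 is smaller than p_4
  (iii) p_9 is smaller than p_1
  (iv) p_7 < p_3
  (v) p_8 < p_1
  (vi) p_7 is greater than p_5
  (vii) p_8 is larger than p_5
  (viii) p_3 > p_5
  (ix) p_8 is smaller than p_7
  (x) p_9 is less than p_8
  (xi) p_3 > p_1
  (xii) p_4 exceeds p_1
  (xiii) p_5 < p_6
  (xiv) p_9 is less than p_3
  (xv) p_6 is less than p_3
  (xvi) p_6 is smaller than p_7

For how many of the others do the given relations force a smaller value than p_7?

The elements the relations force below p_7 are p_9, p_5, p_6, p_8 — no chain reaches any other.
That is 4.

4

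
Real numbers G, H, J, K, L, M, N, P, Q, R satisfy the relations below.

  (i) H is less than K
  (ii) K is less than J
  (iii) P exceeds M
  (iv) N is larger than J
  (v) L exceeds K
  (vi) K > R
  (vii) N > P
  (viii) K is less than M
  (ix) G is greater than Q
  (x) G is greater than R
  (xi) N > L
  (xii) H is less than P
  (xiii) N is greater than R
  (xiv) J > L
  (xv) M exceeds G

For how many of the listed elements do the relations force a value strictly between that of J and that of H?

Chaining upward from H reaches: K, L, M, P, N.
Chaining downward from J reaches: R, K, L.
Strictly between H and J are those in both lists: K, L — 2 elements.

2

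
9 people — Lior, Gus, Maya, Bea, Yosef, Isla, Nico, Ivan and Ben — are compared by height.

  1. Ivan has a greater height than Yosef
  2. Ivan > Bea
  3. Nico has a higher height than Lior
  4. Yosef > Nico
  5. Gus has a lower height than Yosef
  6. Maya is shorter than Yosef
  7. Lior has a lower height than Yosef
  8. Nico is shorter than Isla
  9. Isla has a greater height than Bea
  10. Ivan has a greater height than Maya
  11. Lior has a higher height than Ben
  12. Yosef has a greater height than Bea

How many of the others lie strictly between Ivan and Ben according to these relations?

3

Chaining upward from Ben reaches: Lior, Nico, Isla, Yosef.
Chaining downward from Ivan reaches: Gus, Lior, Nico, Bea, Maya, Yosef.
Strictly between Ben and Ivan are those in both lists: Lior, Nico, Yosef — 3 elements.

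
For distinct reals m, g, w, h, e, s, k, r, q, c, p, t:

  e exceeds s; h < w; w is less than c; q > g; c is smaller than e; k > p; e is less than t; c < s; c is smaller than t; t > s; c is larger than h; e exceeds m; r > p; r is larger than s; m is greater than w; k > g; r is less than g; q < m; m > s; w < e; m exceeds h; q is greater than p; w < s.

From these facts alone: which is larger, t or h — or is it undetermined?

t

h < w and w < c give h < c.
Then c < s extends the chain to s.
With s < r: h < w < c < s < r.
With r < g: h < w < c < s < r < g.
Then g < q extends the chain to q.
With q < m: h < w < c < s < r < g < q < m.
Then m < e extends the chain to e.
With e < t: h < w < c < s < r < g < q < m < e < t.
So t is larger.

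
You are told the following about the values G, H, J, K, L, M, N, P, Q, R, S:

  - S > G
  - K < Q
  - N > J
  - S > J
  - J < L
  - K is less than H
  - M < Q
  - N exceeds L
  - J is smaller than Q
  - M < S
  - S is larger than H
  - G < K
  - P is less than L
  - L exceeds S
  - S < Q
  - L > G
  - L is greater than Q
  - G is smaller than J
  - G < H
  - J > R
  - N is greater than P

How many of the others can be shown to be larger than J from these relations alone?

4

From J the given relations immediately reach S, Q, L, N.
Nothing else is reachable above J; 4 in all.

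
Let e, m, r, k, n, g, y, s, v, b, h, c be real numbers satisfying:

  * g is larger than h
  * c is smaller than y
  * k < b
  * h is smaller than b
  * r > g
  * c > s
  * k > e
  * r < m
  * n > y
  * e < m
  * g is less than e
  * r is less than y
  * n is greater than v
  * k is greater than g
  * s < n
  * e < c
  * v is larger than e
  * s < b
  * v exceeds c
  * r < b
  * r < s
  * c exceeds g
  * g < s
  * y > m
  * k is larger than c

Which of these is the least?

h

g is not least since h < g; r is not least since g < r; s is not least since g < s; e is not least since g < e; c is not least since e < c; m is not least since e < m; y is not least since c < y; v is not least since e < v; k is not least since e < k; b is not least since s < b; n is not least since v < n.
Only h has nothing below it, so h is the least.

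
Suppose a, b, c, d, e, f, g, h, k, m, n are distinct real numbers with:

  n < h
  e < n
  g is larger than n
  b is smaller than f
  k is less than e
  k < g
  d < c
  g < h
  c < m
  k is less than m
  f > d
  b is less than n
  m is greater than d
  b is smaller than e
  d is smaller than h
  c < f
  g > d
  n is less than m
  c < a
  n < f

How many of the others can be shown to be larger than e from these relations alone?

5

From e the given relations immediately reach n.
From those, g, h, f, m — 5 in total.
No other element is forced above e by the given relations, so the count is 5.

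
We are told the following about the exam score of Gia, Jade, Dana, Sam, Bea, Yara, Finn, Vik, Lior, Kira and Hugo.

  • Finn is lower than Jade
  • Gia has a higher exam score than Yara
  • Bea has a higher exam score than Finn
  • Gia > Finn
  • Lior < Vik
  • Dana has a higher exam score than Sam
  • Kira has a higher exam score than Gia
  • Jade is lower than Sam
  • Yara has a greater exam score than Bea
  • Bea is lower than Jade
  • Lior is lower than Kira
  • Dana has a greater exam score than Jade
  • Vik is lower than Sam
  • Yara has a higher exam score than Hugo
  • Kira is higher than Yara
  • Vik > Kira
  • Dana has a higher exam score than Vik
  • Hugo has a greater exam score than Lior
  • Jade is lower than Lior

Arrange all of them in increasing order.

Finn < Bea < Jade < Lior < Hugo < Yara < Gia < Kira < Vik < Sam < Dana

Nothing is placed below Finn, so it is least; from there Finn < Bea; Bea < Jade; Jade < Lior; Lior < Hugo; Hugo < Yara; Yara < Gia; Gia < Kira; Kira < Vik; Vik < Sam; Sam < Dana, each given directly.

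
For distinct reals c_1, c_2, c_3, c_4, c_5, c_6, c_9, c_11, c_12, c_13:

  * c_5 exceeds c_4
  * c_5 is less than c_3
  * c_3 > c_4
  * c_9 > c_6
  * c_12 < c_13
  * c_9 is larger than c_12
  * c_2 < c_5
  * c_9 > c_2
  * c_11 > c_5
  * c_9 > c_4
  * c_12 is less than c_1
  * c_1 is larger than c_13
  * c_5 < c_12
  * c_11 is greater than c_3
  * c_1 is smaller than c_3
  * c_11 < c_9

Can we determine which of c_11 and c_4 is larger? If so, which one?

c_11

c_4 < c_5 and c_5 < c_12 give c_4 < c_12.
Then c_12 < c_13 extends the chain to c_13.
With c_13 < c_1: c_4 < c_5 < c_12 < c_13 < c_1.
With c_1 < c_3: c_4 < c_5 < c_12 < c_13 < c_1 < c_3.
Then c_3 < c_11 extends the chain to c_11.
So c_11 is larger.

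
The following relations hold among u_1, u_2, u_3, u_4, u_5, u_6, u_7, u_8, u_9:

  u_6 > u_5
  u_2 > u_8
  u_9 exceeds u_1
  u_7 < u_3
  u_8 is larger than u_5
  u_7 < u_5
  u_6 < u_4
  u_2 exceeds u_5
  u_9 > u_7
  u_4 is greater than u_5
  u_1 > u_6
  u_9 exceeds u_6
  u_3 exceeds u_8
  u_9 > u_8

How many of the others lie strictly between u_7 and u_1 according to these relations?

Chaining upward from u_7 reaches: u_5, u_8, u_3, u_6, u_2, u_4, u_9.
Chaining downward from u_1 reaches: u_5, u_6.
Strictly between u_7 and u_1 are those in both lists: u_5, u_6 — 2 elements.

2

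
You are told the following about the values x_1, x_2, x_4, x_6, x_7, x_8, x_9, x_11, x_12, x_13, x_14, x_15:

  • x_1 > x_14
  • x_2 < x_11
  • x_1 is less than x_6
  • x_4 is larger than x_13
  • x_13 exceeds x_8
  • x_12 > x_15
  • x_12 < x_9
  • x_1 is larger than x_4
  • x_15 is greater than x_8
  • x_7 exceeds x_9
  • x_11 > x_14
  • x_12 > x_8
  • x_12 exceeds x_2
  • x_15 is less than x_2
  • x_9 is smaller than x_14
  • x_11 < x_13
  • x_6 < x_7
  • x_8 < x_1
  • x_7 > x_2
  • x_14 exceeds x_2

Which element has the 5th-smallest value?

Piecing the relations together gives one ordering: x_8 < x_15 < x_2 < x_12 < x_9 < x_14 < x_11 < x_13 < x_4 < x_1 < x_6 < x_7.
Counting 5 from the smallest end gives x_9.

x_9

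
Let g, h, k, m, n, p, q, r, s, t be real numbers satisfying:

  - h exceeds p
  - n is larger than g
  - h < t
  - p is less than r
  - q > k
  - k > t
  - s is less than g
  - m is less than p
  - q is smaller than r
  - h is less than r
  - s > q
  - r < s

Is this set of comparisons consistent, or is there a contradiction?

Every relation is compatible with m < p < h < t < k < q < r < s < g < n; the set is consistent.

consistent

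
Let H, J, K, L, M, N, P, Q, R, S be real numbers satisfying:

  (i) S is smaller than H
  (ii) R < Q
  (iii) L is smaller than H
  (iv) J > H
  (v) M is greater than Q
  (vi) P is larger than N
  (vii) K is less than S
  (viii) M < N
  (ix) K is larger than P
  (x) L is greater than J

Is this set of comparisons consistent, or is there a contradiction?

Chaining the given relations yields H < J < L, so H < L. But one relation states L < H. These cannot both hold.

inconsistent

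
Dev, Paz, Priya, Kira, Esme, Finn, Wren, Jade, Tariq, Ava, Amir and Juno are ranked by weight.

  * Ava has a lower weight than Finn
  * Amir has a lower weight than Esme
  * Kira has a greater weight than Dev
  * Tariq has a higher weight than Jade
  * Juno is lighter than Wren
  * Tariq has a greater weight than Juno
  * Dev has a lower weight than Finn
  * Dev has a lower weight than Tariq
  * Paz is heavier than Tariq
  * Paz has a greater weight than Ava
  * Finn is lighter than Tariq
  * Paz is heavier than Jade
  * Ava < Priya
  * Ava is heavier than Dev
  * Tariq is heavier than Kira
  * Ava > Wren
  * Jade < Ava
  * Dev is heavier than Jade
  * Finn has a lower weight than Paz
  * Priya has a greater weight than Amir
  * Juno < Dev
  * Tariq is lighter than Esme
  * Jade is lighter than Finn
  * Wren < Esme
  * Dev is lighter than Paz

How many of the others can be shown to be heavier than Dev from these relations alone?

7

Directly above Dev: Kira, Ava, Finn, Tariq, Paz.
One step further: Priya, Esme (7 so far).
Nothing else is reachable above Dev; 7 in all.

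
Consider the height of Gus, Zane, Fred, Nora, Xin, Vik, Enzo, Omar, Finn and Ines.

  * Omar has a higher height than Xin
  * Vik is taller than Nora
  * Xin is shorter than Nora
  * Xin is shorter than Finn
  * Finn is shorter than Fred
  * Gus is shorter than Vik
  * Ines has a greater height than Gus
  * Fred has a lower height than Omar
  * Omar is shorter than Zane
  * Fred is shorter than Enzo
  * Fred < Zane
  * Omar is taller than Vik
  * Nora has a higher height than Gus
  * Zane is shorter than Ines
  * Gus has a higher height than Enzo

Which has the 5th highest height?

Nora

Piecing the relations together gives one ordering: Xin < Finn < Fred < Enzo < Gus < Nora < Vik < Omar < Zane < Ines.
Counting 5 from the largest end gives Nora.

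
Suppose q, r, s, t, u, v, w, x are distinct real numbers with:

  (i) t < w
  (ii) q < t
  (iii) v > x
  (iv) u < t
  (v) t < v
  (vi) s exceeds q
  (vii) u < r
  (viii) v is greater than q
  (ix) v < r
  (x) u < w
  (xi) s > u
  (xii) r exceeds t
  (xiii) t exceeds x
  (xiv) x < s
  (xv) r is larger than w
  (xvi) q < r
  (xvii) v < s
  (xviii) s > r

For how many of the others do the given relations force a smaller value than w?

4

The elements the relations force below w are u, x, q, t — no chain reaches any other.
That is 4.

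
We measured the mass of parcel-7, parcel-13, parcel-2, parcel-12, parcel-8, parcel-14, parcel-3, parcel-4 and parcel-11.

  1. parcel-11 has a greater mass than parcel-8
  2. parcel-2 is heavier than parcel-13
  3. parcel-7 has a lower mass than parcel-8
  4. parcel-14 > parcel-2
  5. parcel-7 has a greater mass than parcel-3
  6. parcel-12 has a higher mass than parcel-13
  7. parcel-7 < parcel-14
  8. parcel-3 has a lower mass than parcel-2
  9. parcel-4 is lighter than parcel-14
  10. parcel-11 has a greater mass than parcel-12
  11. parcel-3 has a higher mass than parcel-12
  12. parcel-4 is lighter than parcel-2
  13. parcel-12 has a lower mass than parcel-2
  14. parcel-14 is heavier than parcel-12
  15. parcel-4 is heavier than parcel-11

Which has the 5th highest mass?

parcel-8

Chaining the given pairs: parcel-13 < parcel-12 < parcel-3 < parcel-7 < parcel-8 < parcel-11 < parcel-4 < parcel-2 < parcel-14.
The 5th largest is parcel-8.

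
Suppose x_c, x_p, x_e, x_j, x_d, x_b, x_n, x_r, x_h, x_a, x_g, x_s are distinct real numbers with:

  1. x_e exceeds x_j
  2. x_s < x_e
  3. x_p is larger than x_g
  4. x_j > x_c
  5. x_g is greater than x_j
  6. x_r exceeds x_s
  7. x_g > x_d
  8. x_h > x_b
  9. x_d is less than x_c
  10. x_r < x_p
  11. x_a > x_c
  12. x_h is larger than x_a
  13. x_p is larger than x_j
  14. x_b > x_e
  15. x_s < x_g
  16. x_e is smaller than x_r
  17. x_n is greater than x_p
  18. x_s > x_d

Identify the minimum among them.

x_d

Chaining upward from x_d: directly above it, x_s, x_c, x_g; then x_j, x_e, x_a, x_r, x_p; then x_b, x_n, x_h.
That covers every other element, and nothing is given below x_d, so x_d is the minimum.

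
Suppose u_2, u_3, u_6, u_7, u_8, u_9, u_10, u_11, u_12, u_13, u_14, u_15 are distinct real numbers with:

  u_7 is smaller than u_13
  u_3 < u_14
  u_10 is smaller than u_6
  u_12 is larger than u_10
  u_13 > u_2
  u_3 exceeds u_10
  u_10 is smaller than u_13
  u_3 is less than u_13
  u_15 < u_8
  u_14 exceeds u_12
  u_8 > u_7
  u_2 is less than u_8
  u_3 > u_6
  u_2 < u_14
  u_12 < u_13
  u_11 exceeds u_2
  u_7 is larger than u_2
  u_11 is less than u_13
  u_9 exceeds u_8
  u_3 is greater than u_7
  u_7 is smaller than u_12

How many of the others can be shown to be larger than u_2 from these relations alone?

8

Directly above u_2: u_7, u_8, u_11, u_14, u_13.
One step further: u_3, u_9, u_12 (8 so far).
No other element is forced above u_2 by the given relations, so the count is 8.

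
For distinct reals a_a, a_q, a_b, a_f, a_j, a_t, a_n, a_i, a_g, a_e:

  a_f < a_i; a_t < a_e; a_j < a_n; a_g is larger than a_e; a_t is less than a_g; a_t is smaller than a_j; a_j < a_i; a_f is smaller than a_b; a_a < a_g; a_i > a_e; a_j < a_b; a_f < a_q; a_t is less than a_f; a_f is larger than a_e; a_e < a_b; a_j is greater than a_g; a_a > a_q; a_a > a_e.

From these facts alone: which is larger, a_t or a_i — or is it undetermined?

a_i

The relevant relations are a_t < a_e; a_e < a_f; a_f < a_q; a_q < a_a; a_a < a_g; a_g < a_j; a_j < a_i.
Together: a_t < a_e < a_f < a_q < a_a < a_g < a_j < a_i.
So a_i is larger.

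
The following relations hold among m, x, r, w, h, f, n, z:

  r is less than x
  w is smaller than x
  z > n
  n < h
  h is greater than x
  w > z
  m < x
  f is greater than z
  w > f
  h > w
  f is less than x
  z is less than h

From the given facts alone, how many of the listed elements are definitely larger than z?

The elements the relations force above z are f, w, x, h — no chain reaches any other.
That is 4.

4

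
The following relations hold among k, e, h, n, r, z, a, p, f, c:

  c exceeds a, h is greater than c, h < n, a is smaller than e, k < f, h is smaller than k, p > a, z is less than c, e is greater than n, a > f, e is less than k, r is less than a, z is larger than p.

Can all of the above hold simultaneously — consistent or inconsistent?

We have f < a stated directly, yet also a < p < z < c < h < n < e < k < f by chaining the others — so a < f. Contradiction.

inconsistent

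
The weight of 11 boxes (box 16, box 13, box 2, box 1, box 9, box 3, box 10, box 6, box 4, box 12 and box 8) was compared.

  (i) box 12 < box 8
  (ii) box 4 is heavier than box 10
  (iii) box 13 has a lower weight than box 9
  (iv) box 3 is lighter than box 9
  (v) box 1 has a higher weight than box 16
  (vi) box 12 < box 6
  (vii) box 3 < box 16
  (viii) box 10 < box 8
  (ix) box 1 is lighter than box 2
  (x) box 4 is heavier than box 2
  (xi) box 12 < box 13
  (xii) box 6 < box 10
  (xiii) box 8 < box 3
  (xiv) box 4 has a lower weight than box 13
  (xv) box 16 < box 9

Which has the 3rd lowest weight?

box 10

Piecing the relations together gives one ordering: box 12 < box 6 < box 10 < box 8 < box 3 < box 16 < box 1 < box 2 < box 4 < box 13 < box 9.
Counting 3 from the smallest end gives box 10.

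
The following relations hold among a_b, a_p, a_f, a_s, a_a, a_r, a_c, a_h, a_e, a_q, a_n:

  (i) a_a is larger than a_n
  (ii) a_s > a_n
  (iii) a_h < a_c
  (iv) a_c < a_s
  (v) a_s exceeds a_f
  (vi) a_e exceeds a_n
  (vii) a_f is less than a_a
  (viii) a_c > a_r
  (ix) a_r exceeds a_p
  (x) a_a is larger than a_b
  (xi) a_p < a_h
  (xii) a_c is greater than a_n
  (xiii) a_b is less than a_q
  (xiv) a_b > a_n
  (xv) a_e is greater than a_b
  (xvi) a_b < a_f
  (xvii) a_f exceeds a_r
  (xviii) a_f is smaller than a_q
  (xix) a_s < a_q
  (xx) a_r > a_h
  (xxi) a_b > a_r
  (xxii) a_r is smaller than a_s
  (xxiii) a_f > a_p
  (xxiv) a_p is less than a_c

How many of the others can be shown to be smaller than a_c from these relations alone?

The elements the relations force below a_c are a_p, a_h, a_n, a_r — no chain reaches any other.
That is 4.

4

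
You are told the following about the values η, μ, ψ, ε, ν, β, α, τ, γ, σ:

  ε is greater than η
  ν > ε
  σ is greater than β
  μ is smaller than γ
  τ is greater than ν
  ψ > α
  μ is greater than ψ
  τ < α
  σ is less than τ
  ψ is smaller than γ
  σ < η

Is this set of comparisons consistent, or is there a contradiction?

consistent

Every relation is compatible with β < σ < η < ε < ν < τ < α < ψ < μ < γ; the set is consistent.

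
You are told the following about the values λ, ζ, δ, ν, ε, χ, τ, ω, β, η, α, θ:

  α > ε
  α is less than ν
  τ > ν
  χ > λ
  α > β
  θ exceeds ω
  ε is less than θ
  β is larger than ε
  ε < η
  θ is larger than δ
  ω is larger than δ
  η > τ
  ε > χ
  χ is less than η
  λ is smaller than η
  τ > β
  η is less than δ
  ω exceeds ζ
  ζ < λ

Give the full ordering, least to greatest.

ζ < λ < χ < ε < β < α < ν < τ < η < δ < ω < θ

Each adjacent pair is fixed by a given relation: ζ < λ; λ < χ; χ < ε; ε < β; β < α; α < ν; ν < τ; τ < η; η < δ; δ < ω; ω < θ. Chaining them end to end gives the full order.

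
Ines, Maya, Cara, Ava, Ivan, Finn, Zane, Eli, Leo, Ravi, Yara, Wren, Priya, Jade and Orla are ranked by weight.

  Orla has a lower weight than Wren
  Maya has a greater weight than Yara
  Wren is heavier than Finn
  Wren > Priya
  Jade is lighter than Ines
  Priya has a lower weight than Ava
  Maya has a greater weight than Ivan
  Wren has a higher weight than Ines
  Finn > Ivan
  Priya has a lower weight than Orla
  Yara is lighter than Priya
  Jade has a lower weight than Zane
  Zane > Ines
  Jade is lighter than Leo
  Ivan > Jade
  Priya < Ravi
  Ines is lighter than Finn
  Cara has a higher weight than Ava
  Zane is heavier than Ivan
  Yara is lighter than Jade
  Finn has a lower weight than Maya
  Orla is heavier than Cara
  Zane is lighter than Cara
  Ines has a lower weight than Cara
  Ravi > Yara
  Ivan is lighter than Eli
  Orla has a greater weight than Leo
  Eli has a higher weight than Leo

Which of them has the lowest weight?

Priya is not least since Yara < Priya; Jade is not least since Yara < Jade; Ivan is not least since Jade < Ivan; Ines is not least since Jade < Ines; Zane is not least since Jade < Zane; Ava is not least since Priya < Ava; Leo is not least since Jade < Leo; Finn is not least since Ines < Finn; Cara is not least since Ines < Cara; Orla is not least since Leo < Orla; Wren is not least since Ines < Wren; Maya is not least since Finn < Maya; Eli is not least since Ivan < Eli; Ravi is not least since Yara < Ravi.
Only Yara has nothing below it, so Yara is the lowest weight.

Yara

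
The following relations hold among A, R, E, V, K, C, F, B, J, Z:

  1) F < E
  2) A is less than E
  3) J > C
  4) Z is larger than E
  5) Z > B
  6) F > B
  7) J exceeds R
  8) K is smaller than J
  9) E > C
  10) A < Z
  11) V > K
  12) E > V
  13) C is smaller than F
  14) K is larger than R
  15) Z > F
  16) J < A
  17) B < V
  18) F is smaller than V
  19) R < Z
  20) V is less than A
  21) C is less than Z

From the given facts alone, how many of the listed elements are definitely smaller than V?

5

The elements the relations force below V are B, R, C, K, F — no chain reaches any other.
That is 5.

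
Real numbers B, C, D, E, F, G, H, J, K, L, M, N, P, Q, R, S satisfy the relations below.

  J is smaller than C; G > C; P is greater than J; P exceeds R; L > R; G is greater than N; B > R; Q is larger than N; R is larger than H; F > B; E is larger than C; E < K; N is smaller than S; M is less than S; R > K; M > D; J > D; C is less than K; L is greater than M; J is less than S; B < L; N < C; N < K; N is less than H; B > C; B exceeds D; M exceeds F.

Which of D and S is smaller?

D

D < J and J < C give D < C.
With C < E: D < J < C < E.
With E < K: D < J < C < E < K.
Then K < R extends the chain to R.
Then R < B extends the chain to B.
Then B < F extends the chain to F.
Then F < M extends the chain to M.
Then M < S extends the chain to S.
So D < S; D is the smaller of the two.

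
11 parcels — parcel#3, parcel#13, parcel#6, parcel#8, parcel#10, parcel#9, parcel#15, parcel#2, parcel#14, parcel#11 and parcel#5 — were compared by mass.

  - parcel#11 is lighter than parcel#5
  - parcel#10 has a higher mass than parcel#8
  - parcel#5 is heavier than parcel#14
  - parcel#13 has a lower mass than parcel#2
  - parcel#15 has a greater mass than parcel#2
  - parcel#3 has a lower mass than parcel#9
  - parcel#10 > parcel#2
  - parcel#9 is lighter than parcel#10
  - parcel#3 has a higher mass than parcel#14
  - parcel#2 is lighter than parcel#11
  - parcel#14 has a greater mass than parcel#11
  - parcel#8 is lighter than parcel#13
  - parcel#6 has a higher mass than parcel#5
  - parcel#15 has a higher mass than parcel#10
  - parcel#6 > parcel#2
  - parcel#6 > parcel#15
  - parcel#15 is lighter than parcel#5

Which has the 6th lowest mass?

parcel#3

The consecutive relations fix a unique order: parcel#8 < parcel#13 < parcel#2 < parcel#11 < parcel#14 < parcel#3 < parcel#9 < parcel#10 < parcel#15 < parcel#5 < parcel#6.
The 6th smallest is parcel#3.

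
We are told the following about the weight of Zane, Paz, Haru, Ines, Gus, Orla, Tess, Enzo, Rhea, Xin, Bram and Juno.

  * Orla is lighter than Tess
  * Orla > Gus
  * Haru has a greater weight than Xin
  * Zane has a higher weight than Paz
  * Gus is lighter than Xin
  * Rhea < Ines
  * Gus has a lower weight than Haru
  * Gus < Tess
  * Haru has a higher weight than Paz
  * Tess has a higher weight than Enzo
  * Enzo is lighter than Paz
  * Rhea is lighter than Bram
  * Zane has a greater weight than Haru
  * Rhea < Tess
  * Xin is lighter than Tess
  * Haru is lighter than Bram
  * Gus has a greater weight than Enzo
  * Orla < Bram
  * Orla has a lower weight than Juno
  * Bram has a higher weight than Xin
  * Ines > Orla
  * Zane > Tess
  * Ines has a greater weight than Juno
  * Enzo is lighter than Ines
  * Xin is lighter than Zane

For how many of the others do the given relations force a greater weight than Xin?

From Xin the given relations immediately reach Tess, Haru, Bram, Zane.
No other element is forced above Xin by the given relations, so the count is 4.

4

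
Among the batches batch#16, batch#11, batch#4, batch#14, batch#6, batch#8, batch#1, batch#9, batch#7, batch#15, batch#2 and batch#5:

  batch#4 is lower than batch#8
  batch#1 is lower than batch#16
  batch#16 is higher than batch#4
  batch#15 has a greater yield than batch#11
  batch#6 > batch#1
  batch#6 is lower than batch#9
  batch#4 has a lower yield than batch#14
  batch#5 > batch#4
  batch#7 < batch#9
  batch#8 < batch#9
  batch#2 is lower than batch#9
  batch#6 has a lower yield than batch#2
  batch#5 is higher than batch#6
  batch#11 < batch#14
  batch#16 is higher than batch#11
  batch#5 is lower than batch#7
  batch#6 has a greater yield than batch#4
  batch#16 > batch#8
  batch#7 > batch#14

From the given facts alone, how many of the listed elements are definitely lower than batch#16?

Directly below batch#16: batch#11, batch#4, batch#1, batch#8.
Nothing else is reachable below batch#16; 4 in all.

4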